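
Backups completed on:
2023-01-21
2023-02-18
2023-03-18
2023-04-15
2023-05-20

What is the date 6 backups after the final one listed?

Gaps: 28, 28, 28, 35 days — a mix of 28 and 35. Every date is a Saturday.
Each is the 3rd Saturday of its month.
June 2023 — 3rd Saturday is 2023-06-17.
3rd Saturday of July 2023: 2023-07-15.
3rd Saturday of August 2023: 2023-08-19.
3rd Saturday of September 2023: 2023-09-16.
3rd Saturday of October 2023: 2023-10-21.
3rd Saturday of November 2023: 2023-11-18.

2023-11-18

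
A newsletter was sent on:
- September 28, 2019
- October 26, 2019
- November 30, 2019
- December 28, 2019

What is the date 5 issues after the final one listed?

All Saturdays; the gaps (28, 35, 28) vary with month length.
This is the last Saturday of each month.
January 2020 ends with Saturday January 25, 2020.
February 2020 ends with Saturday February 29, 2020.
Last Saturday of March 2020: March 28, 2020.
April 2020 ends with Saturday April 25, 2020.
Last Saturday of May 2020: May 30, 2020.

May 30, 2020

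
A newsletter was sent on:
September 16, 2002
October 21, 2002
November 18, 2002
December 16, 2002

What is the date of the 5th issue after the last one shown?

May 19, 2003

These are Mondays at 28- or 35-day spacing (35, 28, 28).
The pattern: 3rd Monday of the month.
January 2003 — 3rd Monday is January 20, 2003.
February 2003 — 3rd Monday is February 17, 2003.
March 2003 — 3rd Monday is March 17, 2003.
April 2003 — 3rd Monday is April 21, 2003.
3rd Monday of May 2003: May 19, 2003.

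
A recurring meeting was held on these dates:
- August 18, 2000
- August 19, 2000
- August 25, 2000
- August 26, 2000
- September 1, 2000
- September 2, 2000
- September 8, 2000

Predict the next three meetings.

The gap pattern 1, 6, 1, 6, 1, 6 repeats every 2 events.
These are the Fridays and Saturdays of each week.
The following Saturday is September 9, 2000.
Next Friday: September 15, 2000.
Next Saturday: September 16, 2000.

September 9, 2000; September 15, 2000; September 16, 2000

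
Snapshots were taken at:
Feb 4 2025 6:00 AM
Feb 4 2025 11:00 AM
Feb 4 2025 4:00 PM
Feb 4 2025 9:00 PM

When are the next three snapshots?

Gaps: 5, 5, 5 hours — each event is 5 hours after the previous one.
Feb 4 2025 9:00 PM + 5 h = Feb 5 2025 2:00 AM.
Feb 5 2025 2:00 AM + 5 h = Feb 5 2025 7:00 AM.
Feb 5 2025 7:00 AM + 5 h = Feb 5 2025 12:00 PM.

Feb 5 2025 2:00 AM, Feb 5 2025 7:00 AM, Feb 5 2025 12:00 PM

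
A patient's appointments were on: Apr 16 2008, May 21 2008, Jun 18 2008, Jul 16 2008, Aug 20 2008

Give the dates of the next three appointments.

These are Wednesdays at 28- or 35-day spacing (35, 28, 28, 35).
The pattern: 3rd Wednesday of the month.
3rd Wednesday of September 2008: Sep 17 2008.
October 2008 — 3rd Wednesday is Oct 15 2008.
3rd Wednesday of November 2008: Nov 19 2008.

Sep 17 2008, Oct 15 2008, Nov 19 2008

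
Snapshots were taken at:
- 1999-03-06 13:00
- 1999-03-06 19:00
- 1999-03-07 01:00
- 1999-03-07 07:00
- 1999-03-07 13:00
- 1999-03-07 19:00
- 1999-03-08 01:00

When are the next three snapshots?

The interval is a steady 6 hours (6, 6, 6, 6, 6, 6).
1999-03-08 01:00 + 6 h = 1999-03-08 07:00.
1999-03-08 07:00 + 6 h = 1999-03-08 13:00.
1999-03-08 13:00 + 6 h = 1999-03-08 19:00.

1999-03-08 07:00, 1999-03-08 13:00, 1999-03-08 19:00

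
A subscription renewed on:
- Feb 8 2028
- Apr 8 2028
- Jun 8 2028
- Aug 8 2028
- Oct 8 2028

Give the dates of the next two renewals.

Each date is the 8th; the gaps (60, 61, 61, 61) track the month lengths.
The rule is the 8th of every 2 months.
December 2028: Dec 8 2028.
Next: February 2029 → Feb 8 2029.

Dec 8 2028, Feb 8 2029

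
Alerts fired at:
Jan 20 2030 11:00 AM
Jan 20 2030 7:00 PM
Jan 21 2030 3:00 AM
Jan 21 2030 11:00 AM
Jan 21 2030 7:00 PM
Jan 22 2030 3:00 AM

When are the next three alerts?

Gaps: 8, 8, 8, 8, 8 hours — each event is 8 hours after the previous one.
Jan 22 2030 3:00 AM + 8 h = Jan 22 2030 11:00 AM.
Jan 22 2030 11:00 AM + 8 h = Jan 22 2030 7:00 PM.
Jan 22 2030 7:00 PM + 8 h = Jan 23 2030 3:00 AM.

Jan 22 2030 11:00 AM, Jan 22 2030 7:00 PM, Jan 23 2030 3:00 AM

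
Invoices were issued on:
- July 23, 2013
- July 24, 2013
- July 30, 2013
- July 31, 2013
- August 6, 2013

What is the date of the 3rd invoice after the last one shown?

August 14, 2013

Every event lands on a Tuesday or Wednesday (gaps cycle 1, 6, 1, 6).
So the schedule is: every Tuesday and Wednesday.
The following Wednesday is August 7, 2013.
Next Tuesday: August 13, 2013.
Next Wednesday: August 14, 2013.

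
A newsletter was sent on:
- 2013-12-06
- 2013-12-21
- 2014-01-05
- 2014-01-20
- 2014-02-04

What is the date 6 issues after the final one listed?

Every event comes 15 days after the last (15, 15, 15, 15).
2014-02-04 + 15 days = 2014-02-19.
2014-02-19 + 15 days = 2014-03-06.
2014-03-06 + 15 days = 2014-03-21.
2014-03-21 + 15 days = 2014-04-05.
2014-04-05 + 15 days = 2014-04-20.
2014-04-20 + 15 days = 2014-05-05.

2014-05-05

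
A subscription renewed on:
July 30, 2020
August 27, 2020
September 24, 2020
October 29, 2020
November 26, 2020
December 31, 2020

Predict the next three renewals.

January 28, 2021; February 25, 2021; March 25, 2021

All Thursdays; the gaps (28, 28, 35, 28, 35) vary with month length.
This is the last Thursday of each month.
Last Thursday of January 2021: January 28, 2021.
February 2021 ends with Thursday February 25, 2021.
Last Thursday of March 2021: March 25, 2021.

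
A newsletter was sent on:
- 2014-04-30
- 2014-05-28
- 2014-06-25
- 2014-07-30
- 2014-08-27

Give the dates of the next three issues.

All Wednesdays; the gaps (28, 28, 35, 28) vary with month length.
This is the last Wednesday of each month.
September 2014 ends with Wednesday 2014-09-24.
Last Wednesday of October 2014: 2014-10-29.
November 2014 ends with Wednesday 2014-11-26.

2014-09-24, 2014-10-29, 2014-11-26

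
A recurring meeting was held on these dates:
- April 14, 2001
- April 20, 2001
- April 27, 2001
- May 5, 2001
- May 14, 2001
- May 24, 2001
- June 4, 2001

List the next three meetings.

June 16, 2001; June 29, 2001; July 13, 2001

Intervals are 6, 7, 8, 9, 10, 11 days — an arithmetic progression with common difference 1.
Next gap: 12 days. June 4, 2001 + 12 days = June 16, 2001.
Next gap: 13 days. June 16, 2001 + 13 days = June 29, 2001.
Next gap: 14 days. June 29, 2001 + 14 days = July 13, 2001.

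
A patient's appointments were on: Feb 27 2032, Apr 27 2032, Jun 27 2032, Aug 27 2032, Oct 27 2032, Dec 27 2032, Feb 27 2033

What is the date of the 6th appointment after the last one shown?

Feb 27 2034

Each date is the 27th; the gaps (60, 61, 61, 61, 61, 62) track the month lengths.
The rule is the 27th of every 2 months.
April 2033: Apr 27 2033.
Next: June 2033 → Jun 27 2033.
August 2033: Aug 27 2033.
October 2033: Oct 27 2033.
December 2033: Dec 27 2033.
February 2034: Feb 27 2034.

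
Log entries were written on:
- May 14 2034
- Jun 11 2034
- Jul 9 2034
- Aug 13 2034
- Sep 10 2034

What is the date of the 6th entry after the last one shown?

Gaps: 28, 28, 35, 28 days — a mix of 28 and 35. Every date is a Sunday.
Each is the 2nd Sunday of its month.
2nd Sunday of October 2034: Oct 8 2034.
November 2034 — 2nd Sunday is Nov 12 2034.
2nd Sunday of December 2034: Dec 10 2034.
2nd Sunday of January 2035: Jan 14 2035.
February 2035 — 2nd Sunday is Feb 11 2035.
March 2035 — 2nd Sunday is Mar 11 2035.

Mar 11 2035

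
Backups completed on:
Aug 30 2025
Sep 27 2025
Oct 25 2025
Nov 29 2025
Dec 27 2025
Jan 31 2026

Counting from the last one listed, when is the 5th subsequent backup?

These are Saturdays with 28, 28, 35, 28, 35-day gaps.
Each is the final Saturday of its month — Aug 30 2025 is past the 28th, so '4th Saturday' doesn't fit.
February 2026 ends with Saturday Feb 28 2026.
Last Saturday of March 2026: Mar 28 2026.
April 2026 ends with Saturday Apr 25 2026.
May 2026 ends with Saturday May 30 2026.
June 2026 ends with Saturday Jun 27 2026.

Jun 27 2026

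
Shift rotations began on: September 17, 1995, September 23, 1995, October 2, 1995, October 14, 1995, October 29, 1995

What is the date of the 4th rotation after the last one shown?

Intervals are 6, 9, 12, 15 days — an arithmetic progression with common difference 3.
Next gap: 18 days. October 29, 1995 + 18 days = November 16, 1995.
Next gap: 21 days. November 16, 1995 + 21 days = December 7, 1995.
Next gap: 24 days. December 7, 1995 + 24 days = December 31, 1995.
Next gap: 27 days. December 31, 1995 + 27 days = January 27, 1996.

January 27, 1996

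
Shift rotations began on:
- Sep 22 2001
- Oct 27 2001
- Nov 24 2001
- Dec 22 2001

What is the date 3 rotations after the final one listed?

All dates are Saturdays, 35, 28, 28 days apart.
Specifically, the 4th Saturday of each month.
4th Saturday of January 2002: Jan 26 2002.
February 2002 — 4th Saturday is Feb 23 2002.
March 2002 — 4th Saturday is Mar 23 2002.

Mar 23 2002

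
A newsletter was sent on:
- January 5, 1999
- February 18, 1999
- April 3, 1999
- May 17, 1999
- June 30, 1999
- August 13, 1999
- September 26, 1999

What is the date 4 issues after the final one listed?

March 20, 2000

Gaps between consecutive events: 44, 44, 44, 44, 44, 44 days — a constant 44-day interval.
September 26, 1999 + 44 days = November 9, 1999.
November 9, 1999 + 44 days = December 23, 1999.
December 23, 1999 + 44 days = February 5, 2000.
February 5, 2000 + 44 days = March 20, 2000.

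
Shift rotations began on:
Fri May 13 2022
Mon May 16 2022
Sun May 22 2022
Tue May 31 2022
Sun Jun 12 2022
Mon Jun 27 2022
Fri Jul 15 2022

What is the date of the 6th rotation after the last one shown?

Gaps: 3, 6, 9, 12, 15, 18 days — each gap is 3 larger than the previous one.
Next gap: 21 days. Fri Jul 15 2022 + 21 days = Fri Aug 5 2022.
Next gap: 24 days. Fri Aug 5 2022 + 24 days = Mon Aug 29 2022.
Next gap: 27 days. Mon Aug 29 2022 + 27 days = Sun Sep 25 2022.
Next gap: 30 days. Sun Sep 25 2022 + 30 days = Tue Oct 25 2022.
Next gap: 33 days. Tue Oct 25 2022 + 33 days = Sun Nov 27 2022.
Next gap: 36 days. Sun Nov 27 2022 + 36 days = Mon Jan 2 2023.

Mon Jan 2 2023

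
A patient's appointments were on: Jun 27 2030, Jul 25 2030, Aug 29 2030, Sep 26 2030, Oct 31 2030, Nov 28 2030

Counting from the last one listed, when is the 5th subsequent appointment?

Apr 24 2031

All Thursdays; the gaps (28, 35, 28, 35, 28) vary with month length.
This is the last Thursday of each month.
December 2030 ends with Thursday Dec 26 2030.
January 2031 ends with Thursday Jan 30 2031.
February 2031 ends with Thursday Feb 27 2031.
Last Thursday of March 2031: Mar 27 2031.
Last Thursday of April 2031: Apr 24 2031.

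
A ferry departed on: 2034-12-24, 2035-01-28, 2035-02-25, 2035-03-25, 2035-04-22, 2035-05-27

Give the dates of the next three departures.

2035-06-24, 2035-07-22, 2035-08-26

These are Sundays at 28- or 35-day spacing (35, 28, 28, 28, 35).
The pattern: 4th Sunday of the month.
June 2035 — 4th Sunday is 2035-06-24.
4th Sunday of July 2035: 2035-07-22.
August 2035 — 4th Sunday is 2035-08-26.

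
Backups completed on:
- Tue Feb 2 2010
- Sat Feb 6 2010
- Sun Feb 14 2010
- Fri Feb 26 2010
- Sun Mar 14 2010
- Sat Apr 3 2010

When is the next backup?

Intervals are 4, 8, 12, 16, 20 days — an arithmetic progression with common difference 4.
Next gap: 24 days. Sat Apr 3 2010 + 24 days = Tue Apr 27 2010.

Tue Apr 27 2010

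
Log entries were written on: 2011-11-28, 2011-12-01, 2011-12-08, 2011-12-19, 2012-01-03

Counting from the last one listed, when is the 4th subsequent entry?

2012-04-12

Gaps: 3, 7, 11, 15 days — each gap is 4 larger than the previous one.
Next gap: 19 days. 2012-01-03 + 19 days = 2012-01-22.
Next gap: 23 days. 2012-01-22 + 23 days = 2012-02-14.
Next gap: 27 days. 2012-02-14 + 27 days = 2012-03-12.
Next gap: 31 days. 2012-03-12 + 31 days = 2012-04-12.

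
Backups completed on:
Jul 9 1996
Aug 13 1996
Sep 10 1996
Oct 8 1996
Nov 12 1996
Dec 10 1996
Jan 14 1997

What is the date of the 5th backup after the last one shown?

Gaps: 35, 28, 28, 35, 28, 35 days — a mix of 28 and 35. Every date is a Tuesday.
Each is the 2nd Tuesday of its month.
February 1997 — 2nd Tuesday is Feb 11 1997.
March 1997 — 2nd Tuesday is Mar 11 1997.
2nd Tuesday of April 1997: Apr 8 1997.
May 1997 — 2nd Tuesday is May 13 1997.
2nd Tuesday of June 1997: Jun 10 1997.

Jun 10 1997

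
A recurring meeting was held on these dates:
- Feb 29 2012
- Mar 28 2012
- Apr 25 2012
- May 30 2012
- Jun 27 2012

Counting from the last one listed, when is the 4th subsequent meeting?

Oct 31 2012

Every date is a Wednesday; gaps 28, 28, 35, 28 days.
Each is the last Wednesday of its month (at least one falls on the 29th or later, ruling out '4th Wednesday').
Last Wednesday of July 2012: Jul 25 2012.
Last Wednesday of August 2012: Aug 29 2012.
September 2012 ends with Wednesday Sep 26 2012.
Last Wednesday of October 2012: Oct 31 2012.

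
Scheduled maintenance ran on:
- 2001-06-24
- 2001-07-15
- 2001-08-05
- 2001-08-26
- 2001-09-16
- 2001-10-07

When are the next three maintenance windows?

Every event comes 21 days after the last (21, 21, 21, 21, 21).
2001-10-07 + 21 days = 2001-10-28.
2001-10-28 + 21 days = 2001-11-18.
2001-11-18 + 21 days = 2001-12-09.

2001-10-28, 2001-11-18, 2001-12-09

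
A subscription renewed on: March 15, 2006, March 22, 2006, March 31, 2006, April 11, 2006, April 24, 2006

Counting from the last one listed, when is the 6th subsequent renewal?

Intervals are 7, 9, 11, 13 days — an arithmetic progression with common difference 2.
Next gap: 15 days. April 24, 2006 + 15 days = May 9, 2006.
Next gap: 17 days. May 9, 2006 + 17 days = May 26, 2006.
Next gap: 19 days. May 26, 2006 + 19 days = June 14, 2006.
Next gap: 21 days. June 14, 2006 + 21 days = July 5, 2006.
Next gap: 23 days. July 5, 2006 + 23 days = July 28, 2006.
Next gap: 25 days. July 28, 2006 + 25 days = August 22, 2006.

August 22, 2006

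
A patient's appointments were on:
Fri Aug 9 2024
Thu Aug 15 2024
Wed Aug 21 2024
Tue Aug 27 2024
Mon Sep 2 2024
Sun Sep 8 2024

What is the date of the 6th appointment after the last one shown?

Mon Oct 14 2024

Gaps between consecutive events: 6, 6, 6, 6, 6 days — a constant 6-day interval.
Sun Sep 8 2024 + 6 days = Sat Sep 14 2024.
Sat Sep 14 2024 + 6 days = Fri Sep 20 2024.
Fri Sep 20 2024 + 6 days = Thu Sep 26 2024.
Thu Sep 26 2024 + 6 days = Wed Oct 2 2024.
Wed Oct 2 2024 + 6 days = Tue Oct 8 2024.
Tue Oct 8 2024 + 6 days = Mon Oct 14 2024.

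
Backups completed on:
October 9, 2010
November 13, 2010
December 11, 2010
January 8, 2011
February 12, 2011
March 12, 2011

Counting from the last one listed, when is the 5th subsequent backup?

Gaps: 35, 28, 28, 35, 28 days — a mix of 28 and 35. Every date is a Saturday.
Each is the 2nd Saturday of its month.
April 2011 — 2nd Saturday is April 9, 2011.
2nd Saturday of May 2011: May 14, 2011.
2nd Saturday of June 2011: June 11, 2011.
2nd Saturday of July 2011: July 9, 2011.
2nd Saturday of August 2011: August 13, 2011.

August 13, 2011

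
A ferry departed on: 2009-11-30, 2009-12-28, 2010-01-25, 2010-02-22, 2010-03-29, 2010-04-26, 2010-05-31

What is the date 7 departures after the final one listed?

2010-12-27

All Mondays; the gaps (28, 28, 28, 35, 28, 35) vary with month length.
This is the last Monday of each month.
June 2010 ends with Monday 2010-06-28.
July 2010 ends with Monday 2010-07-26.
Last Monday of August 2010: 2010-08-30.
Last Monday of September 2010: 2010-09-27.
Last Monday of October 2010: 2010-10-25.
November 2010 ends with Monday 2010-11-29.
Last Monday of December 2010: 2010-12-27.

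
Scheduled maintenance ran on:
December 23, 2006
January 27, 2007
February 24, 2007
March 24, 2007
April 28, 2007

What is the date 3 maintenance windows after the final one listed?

These are Saturdays at 28- or 35-day spacing (35, 28, 28, 35).
The pattern: 4th Saturday of the month.
4th Saturday of May 2007: May 26, 2007.
June 2007 — 4th Saturday is June 23, 2007.
4th Saturday of July 2007: July 28, 2007.

July 28, 2007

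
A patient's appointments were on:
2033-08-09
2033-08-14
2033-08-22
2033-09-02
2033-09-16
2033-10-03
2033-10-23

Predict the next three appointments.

Intervals are 5, 8, 11, 14, 17, 20 days — an arithmetic progression with common difference 3.
Next gap: 23 days. 2033-10-23 + 23 days = 2033-11-15.
Next gap: 26 days. 2033-11-15 + 26 days = 2033-12-11.
Next gap: 29 days. 2033-12-11 + 29 days = 2034-01-09.

2033-11-15, 2033-12-11, 2034-01-09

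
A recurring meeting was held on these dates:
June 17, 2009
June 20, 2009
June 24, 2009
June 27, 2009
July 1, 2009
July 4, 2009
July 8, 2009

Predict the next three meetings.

July 11, 2009; July 15, 2009; July 18, 2009

Every event lands on a Wednesday or Saturday (gaps cycle 3, 4, 3, 4, 3, 4).
So the schedule is: every Wednesday and Saturday.
The following Saturday is July 11, 2009.
Next Wednesday: July 15, 2009.
Next Saturday: July 18, 2009.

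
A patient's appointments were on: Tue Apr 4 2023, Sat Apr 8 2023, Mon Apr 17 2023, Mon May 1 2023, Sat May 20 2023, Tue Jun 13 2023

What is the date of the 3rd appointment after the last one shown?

Sat Sep 23 2023

Gaps: 4, 9, 14, 19, 24 days — each gap is 5 larger than the previous one.
Next gap: 29 days. Tue Jun 13 2023 + 29 days = Wed Jul 12 2023.
Next gap: 34 days. Wed Jul 12 2023 + 34 days = Tue Aug 15 2023.
Next gap: 39 days. Tue Aug 15 2023 + 39 days = Sat Sep 23 2023.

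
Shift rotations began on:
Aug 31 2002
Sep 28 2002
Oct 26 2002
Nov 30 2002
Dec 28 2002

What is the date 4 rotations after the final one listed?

All Saturdays; the gaps (28, 28, 35, 28) vary with month length.
This is the last Saturday of each month.
January 2003 ends with Saturday Jan 25 2003.
February 2003 ends with Saturday Feb 22 2003.
March 2003 ends with Saturday Mar 29 2003.
April 2003 ends with Saturday Apr 26 2003.

Apr 26 2003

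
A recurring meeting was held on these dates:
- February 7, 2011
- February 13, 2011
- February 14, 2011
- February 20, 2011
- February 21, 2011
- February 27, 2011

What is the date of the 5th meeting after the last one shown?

Every event lands on a Monday or Sunday (gaps cycle 6, 1, 6, 1, 6).
So the schedule is: every Monday and Sunday.
The following Monday is February 28, 2011.
Next Sunday: March 6, 2011.
The following Monday is March 7, 2011.
The following Sunday is March 13, 2011.
The following Monday is March 14, 2011.

March 14, 2011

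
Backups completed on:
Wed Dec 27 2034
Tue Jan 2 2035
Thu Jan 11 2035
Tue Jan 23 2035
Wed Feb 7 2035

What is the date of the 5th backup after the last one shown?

Gaps: 6, 9, 12, 15 days — each gap is 3 larger than the previous one.
Next gap: 18 days. Wed Feb 7 2035 + 18 days = Sun Feb 25 2035.
Next gap: 21 days. Sun Feb 25 2035 + 21 days = Sun Mar 18 2035.
Next gap: 24 days. Sun Mar 18 2035 + 24 days = Wed Apr 11 2035.
Next gap: 27 days. Wed Apr 11 2035 + 27 days = Tue May 8 2035.
Next gap: 30 days. Tue May 8 2035 + 30 days = Thu Jun 7 2035.

Thu Jun 7 2035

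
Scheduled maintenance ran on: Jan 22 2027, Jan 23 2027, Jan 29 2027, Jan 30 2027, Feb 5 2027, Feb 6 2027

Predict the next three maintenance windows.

Feb 12 2027, Feb 13 2027, Feb 19 2027

The gap pattern 1, 6, 1, 6, 1 repeats every 2 events.
These are the Fridays and Saturdays of each week.
The following Friday is Feb 12 2027.
Next Saturday: Feb 13 2027.
The following Friday is Feb 19 2027.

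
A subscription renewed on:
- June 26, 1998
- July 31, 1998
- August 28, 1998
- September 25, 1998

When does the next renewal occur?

All Fridays; the gaps (35, 28, 28) vary with month length.
This is the last Friday of each month.
October 1998 ends with Friday October 30, 1998.

October 30, 1998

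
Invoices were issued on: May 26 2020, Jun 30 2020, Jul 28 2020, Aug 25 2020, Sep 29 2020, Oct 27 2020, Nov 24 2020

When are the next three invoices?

These are Tuesdays with 35, 28, 28, 35, 28, 28-day gaps.
Each is the final Tuesday of its month — Jun 30 2020 is past the 28th, so '4th Tuesday' doesn't fit.
Last Tuesday of December 2020: Dec 29 2020.
January 2021 ends with Tuesday Jan 26 2021.
February 2021 ends with Tuesday Feb 23 2021.

Dec 29 2020, Jan 26 2021, Feb 23 2021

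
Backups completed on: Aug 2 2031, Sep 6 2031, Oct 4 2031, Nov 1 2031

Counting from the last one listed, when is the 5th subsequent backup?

All dates are Saturdays, 35, 28, 28 days apart.
Specifically, the 1st Saturday of each month.
1st Saturday of December 2031: Dec 6 2031.
1st Saturday of January 2032: Jan 3 2032.
1st Saturday of February 2032: Feb 7 2032.
March 2032 — 1st Saturday is Mar 6 2032.
April 2032 — 1st Saturday is Apr 3 2032.

Apr 3 2032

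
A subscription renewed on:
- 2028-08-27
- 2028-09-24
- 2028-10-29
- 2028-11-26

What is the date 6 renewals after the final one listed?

These are Sundays with 28, 35, 28-day gaps.
Each is the final Sunday of its month — 2028-10-29 is past the 28th, so '4th Sunday' doesn't fit.
Last Sunday of December 2028: 2028-12-31.
January 2029 ends with Sunday 2029-01-28.
Last Sunday of February 2029: 2029-02-25.
March 2029 ends with Sunday 2029-03-25.
April 2029 ends with Sunday 2029-04-29.
Last Sunday of May 2029: 2029-05-27.

2029-05-27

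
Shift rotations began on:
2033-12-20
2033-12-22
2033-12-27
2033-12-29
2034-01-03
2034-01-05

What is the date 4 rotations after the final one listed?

2034-01-19

The gap pattern 2, 5, 2, 5, 2 repeats every 2 events.
These are the Tuesdays and Thursdays of each week.
Next Tuesday: 2034-01-10.
Next Thursday: 2034-01-12.
The following Tuesday is 2034-01-17.
The following Thursday is 2034-01-19.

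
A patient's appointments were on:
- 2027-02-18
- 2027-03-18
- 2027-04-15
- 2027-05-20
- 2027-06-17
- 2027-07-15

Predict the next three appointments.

Gaps: 28, 28, 35, 28, 28 days — a mix of 28 and 35. Every date is a Thursday.
Each is the 3rd Thursday of its month.
3rd Thursday of August 2027: 2027-08-19.
3rd Thursday of September 2027: 2027-09-16.
3rd Thursday of October 2027: 2027-10-21.

2027-08-19, 2027-09-16, 2027-10-21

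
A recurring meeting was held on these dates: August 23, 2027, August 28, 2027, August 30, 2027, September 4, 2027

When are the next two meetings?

September 6, 2027; September 11, 2027

Gaps: 5, 2, 5 days — not constant, but cyclic with period 2.
The events fall on every Monday and Saturday.
Next Monday: September 6, 2027.
The following Saturday is September 11, 2027.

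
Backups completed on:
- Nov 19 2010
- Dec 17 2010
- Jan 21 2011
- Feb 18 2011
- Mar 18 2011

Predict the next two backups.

Apr 15 2011, May 20 2011

These are Fridays at 28- or 35-day spacing (28, 35, 28, 28).
The pattern: 3rd Friday of the month.
3rd Friday of April 2011: Apr 15 2011.
May 2011 — 3rd Friday is May 20 2011.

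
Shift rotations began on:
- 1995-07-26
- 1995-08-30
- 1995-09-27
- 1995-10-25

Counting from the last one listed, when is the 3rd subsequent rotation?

1996-01-31

Every date is a Wednesday; gaps 35, 28, 28 days.
Each is the last Wednesday of its month (at least one falls on the 29th or later, ruling out '4th Wednesday').
November 1995 ends with Wednesday 1995-11-29.
December 1995 ends with Wednesday 1995-12-27.
Last Wednesday of January 1996: 1996-01-31.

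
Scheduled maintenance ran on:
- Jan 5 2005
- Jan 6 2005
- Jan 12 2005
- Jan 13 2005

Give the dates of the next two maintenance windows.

Jan 19 2005, Jan 20 2005

Every event lands on a Wednesday or Thursday (gaps cycle 1, 6, 1).
So the schedule is: every Wednesday and Thursday.
The following Wednesday is Jan 19 2005.
The following Thursday is Jan 20 2005.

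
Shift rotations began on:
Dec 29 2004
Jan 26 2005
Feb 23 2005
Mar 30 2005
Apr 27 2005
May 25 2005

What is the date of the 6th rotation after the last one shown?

Every date is a Wednesday; gaps 28, 28, 35, 28, 28 days.
Each is the last Wednesday of its month (at least one falls on the 29th or later, ruling out '4th Wednesday').
June 2005 ends with Wednesday Jun 29 2005.
July 2005 ends with Wednesday Jul 27 2005.
Last Wednesday of August 2005: Aug 31 2005.
Last Wednesday of September 2005: Sep 28 2005.
Last Wednesday of October 2005: Oct 26 2005.
November 2005 ends with Wednesday Nov 30 2005.

Nov 30 2005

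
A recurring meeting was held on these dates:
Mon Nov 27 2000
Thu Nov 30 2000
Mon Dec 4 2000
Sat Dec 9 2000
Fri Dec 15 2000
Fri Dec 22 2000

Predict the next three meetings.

Sat Dec 30 2000, Mon Jan 8 2001, Thu Jan 18 2001

Intervals are 3, 4, 5, 6, 7 days — an arithmetic progression with common difference 1.
Next gap: 8 days. Fri Dec 22 2000 + 8 days = Sat Dec 30 2000.
Next gap: 9 days. Sat Dec 30 2000 + 9 days = Mon Jan 8 2001.
Next gap: 10 days. Mon Jan 8 2001 + 10 days = Thu Jan 18 2001.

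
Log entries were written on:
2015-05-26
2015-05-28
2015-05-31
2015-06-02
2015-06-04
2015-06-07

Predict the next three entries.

2015-06-09, 2015-06-11, 2015-06-14

The gap pattern 2, 3, 2, 2, 3 repeats every 3 events.
These are the Tuesdays, Thursdays and Sundays of each week.
The following Tuesday is 2015-06-09.
The following Thursday is 2015-06-11.
The following Sunday is 2015-06-14.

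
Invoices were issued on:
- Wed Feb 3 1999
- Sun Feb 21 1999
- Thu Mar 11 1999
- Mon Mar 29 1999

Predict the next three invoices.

The spacing is 18, 18, 18 days — always 18 days.
Mon Mar 29 1999 + 18 days = Fri Apr 16 1999.
Fri Apr 16 1999 + 18 days = Tue May 4 1999.
Tue May 4 1999 + 18 days = Sat May 22 1999.

Fri Apr 16 1999, Tue May 4 1999, Sat May 22 1999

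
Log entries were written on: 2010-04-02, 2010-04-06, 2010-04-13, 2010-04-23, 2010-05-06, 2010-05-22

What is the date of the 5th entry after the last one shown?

Intervals are 4, 7, 10, 13, 16 days — an arithmetic progression with common difference 3.
Next gap: 19 days. 2010-05-22 + 19 days = 2010-06-10.
Next gap: 22 days. 2010-06-10 + 22 days = 2010-07-02.
Next gap: 25 days. 2010-07-02 + 25 days = 2010-07-27.
Next gap: 28 days. 2010-07-27 + 28 days = 2010-08-24.
Next gap: 31 days. 2010-08-24 + 31 days = 2010-09-24.

2010-09-24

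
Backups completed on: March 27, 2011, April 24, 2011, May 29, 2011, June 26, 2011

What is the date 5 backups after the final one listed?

November 27, 2011

Every date is a Sunday; gaps 28, 35, 28 days.
Each is the last Sunday of its month (at least one falls on the 29th or later, ruling out '4th Sunday').
July 2011 ends with Sunday July 31, 2011.
Last Sunday of August 2011: August 28, 2011.
Last Sunday of September 2011: September 25, 2011.
Last Sunday of October 2011: October 30, 2011.
November 2011 ends with Sunday November 27, 2011.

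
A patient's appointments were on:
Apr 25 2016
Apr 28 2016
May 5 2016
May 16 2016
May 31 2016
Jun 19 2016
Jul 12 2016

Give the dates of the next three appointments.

Aug 8 2016, Sep 8 2016, Oct 13 2016

The spacing grows by 4 each time: 3, 7, 11, 15, 19, 23 days.
Next gap: 27 days. Jul 12 2016 + 27 days = Aug 8 2016.
Next gap: 31 days. Aug 8 2016 + 31 days = Sep 8 2016.
Next gap: 35 days. Sep 8 2016 + 35 days = Oct 13 2016.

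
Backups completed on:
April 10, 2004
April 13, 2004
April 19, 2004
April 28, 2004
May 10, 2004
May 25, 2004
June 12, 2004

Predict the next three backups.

July 3, 2004; July 27, 2004; August 23, 2004

Gaps: 3, 6, 9, 12, 15, 18 days — each gap is 3 larger than the previous one.
Next gap: 21 days. June 12, 2004 + 21 days = July 3, 2004.
Next gap: 24 days. July 3, 2004 + 24 days = July 27, 2004.
Next gap: 27 days. July 27, 2004 + 27 days = August 23, 2004.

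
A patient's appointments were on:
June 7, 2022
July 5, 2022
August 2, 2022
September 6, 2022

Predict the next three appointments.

October 4, 2022; November 1, 2022; December 6, 2022

All dates are Tuesdays, 28, 28, 35 days apart.
Specifically, the 1st Tuesday of each month.
October 2022 — 1st Tuesday is October 4, 2022.
November 2022 — 1st Tuesday is November 1, 2022.
1st Tuesday of December 2022: December 6, 2022.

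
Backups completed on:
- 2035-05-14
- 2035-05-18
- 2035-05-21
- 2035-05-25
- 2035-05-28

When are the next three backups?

Gaps: 4, 3, 4, 3 days — not constant, but cyclic with period 2.
The events fall on every Monday and Friday.
Next Friday: 2035-06-01.
The following Monday is 2035-06-04.
The following Friday is 2035-06-08.

2035-06-01, 2035-06-04, 2035-06-08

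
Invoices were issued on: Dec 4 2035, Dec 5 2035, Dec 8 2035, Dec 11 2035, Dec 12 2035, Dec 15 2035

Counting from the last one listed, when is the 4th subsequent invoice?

The gap pattern 1, 3, 3, 1, 3 repeats every 3 events.
These are the Tuesdays, Wednesdays and Saturdays of each week.
The following Tuesday is Dec 18 2035.
The following Wednesday is Dec 19 2035.
The following Saturday is Dec 22 2035.
Next Tuesday: Dec 25 2035.

Dec 25 2035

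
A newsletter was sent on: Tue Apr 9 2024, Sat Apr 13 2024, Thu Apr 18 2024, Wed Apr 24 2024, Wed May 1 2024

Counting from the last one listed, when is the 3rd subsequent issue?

Tue May 28 2024

Intervals are 4, 5, 6, 7 days — an arithmetic progression with common difference 1.
Next gap: 8 days. Wed May 1 2024 + 8 days = Thu May 9 2024.
Next gap: 9 days. Thu May 9 2024 + 9 days = Sat May 18 2024.
Next gap: 10 days. Sat May 18 2024 + 10 days = Tue May 28 2024.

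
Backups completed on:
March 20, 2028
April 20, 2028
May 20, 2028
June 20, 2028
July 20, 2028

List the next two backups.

Gaps: 31, 30, 31, 30 days — not constant. Every event is on the 20th of the month.
Pattern: the 20th of each month.
August 2028: August 20, 2028.
September 2028: September 20, 2028.

August 20, 2028; September 20, 2028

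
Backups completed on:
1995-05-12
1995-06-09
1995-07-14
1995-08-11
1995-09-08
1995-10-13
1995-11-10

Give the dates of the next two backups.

1995-12-08, 1996-01-12

Gaps: 28, 35, 28, 28, 35, 28 days — a mix of 28 and 35. Every date is a Friday.
Each is the 2nd Friday of its month.
December 1995 — 2nd Friday is 1995-12-08.
January 1996 — 2nd Friday is 1996-01-12.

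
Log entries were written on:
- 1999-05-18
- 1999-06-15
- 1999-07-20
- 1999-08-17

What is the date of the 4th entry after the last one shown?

1999-12-21

All dates are Tuesdays, 28, 35, 28 days apart.
Specifically, the 3rd Tuesday of each month.
3rd Tuesday of September 1999: 1999-09-21.
October 1999 — 3rd Tuesday is 1999-10-19.
3rd Tuesday of November 1999: 1999-11-16.
3rd Tuesday of December 1999: 1999-12-21.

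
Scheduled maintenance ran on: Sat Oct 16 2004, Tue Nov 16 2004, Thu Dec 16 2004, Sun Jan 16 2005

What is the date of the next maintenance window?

Gaps: 31, 30, 31 days — not constant. Every event is on the 16th of the month.
Pattern: the 16th of each month.
Next: February 2005 → Wed Feb 16 2005.

Wed Feb 16 2005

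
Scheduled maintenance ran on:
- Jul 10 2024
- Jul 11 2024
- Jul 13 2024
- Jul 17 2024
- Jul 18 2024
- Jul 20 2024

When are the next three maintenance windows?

Every event lands on a Wednesday or Thursday or Saturday (gaps cycle 1, 2, 4, 1, 2).
So the schedule is: every Wednesday, Thursday and Saturday.
Next Wednesday: Jul 24 2024.
The following Thursday is Jul 25 2024.
Next Saturday: Jul 27 2024.

Jul 24 2024, Jul 25 2024, Jul 27 2024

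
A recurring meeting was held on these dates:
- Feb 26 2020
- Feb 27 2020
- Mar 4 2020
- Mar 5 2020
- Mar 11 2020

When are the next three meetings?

The gap pattern 1, 6, 1, 6 repeats every 2 events.
These are the Wednesdays and Thursdays of each week.
The following Thursday is Mar 12 2020.
The following Wednesday is Mar 18 2020.
The following Thursday is Mar 19 2020.

Mar 12 2020, Mar 18 2020, Mar 19 2020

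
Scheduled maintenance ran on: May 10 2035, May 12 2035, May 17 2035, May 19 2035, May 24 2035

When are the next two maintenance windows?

Every event lands on a Thursday or Saturday (gaps cycle 2, 5, 2, 5).
So the schedule is: every Thursday and Saturday.
Next Saturday: May 26 2035.
The following Thursday is May 31 2035.

May 26 2035, May 31 2035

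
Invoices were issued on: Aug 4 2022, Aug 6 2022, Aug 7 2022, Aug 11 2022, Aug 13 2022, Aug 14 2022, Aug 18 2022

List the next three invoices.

Every event lands on a Thursday or Saturday or Sunday (gaps cycle 2, 1, 4, 2, 1, 4).
So the schedule is: every Thursday, Saturday and Sunday.
Next Saturday: Aug 20 2022.
Next Sunday: Aug 21 2022.
Next Thursday: Aug 25 2022.

Aug 20 2022, Aug 21 2022, Aug 25 2022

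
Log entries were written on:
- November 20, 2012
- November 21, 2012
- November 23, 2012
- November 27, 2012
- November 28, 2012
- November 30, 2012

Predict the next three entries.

December 4, 2012; December 5, 2012; December 7, 2012

Gaps: 1, 2, 4, 1, 2 days — not constant, but cyclic with period 3.
The events fall on every Tuesday, Wednesday and Friday.
The following Tuesday is December 4, 2012.
The following Wednesday is December 5, 2012.
The following Friday is December 7, 2012.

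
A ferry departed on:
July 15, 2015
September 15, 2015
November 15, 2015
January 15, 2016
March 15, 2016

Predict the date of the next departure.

May 15, 2016

Each date is the 15th; the gaps (62, 61, 61, 60) track the month lengths.
The rule is the 15th of every 2 months.
Next: May 2016 → May 15, 2016.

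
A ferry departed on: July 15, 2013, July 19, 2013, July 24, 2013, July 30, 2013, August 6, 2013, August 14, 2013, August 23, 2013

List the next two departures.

September 2, 2013; September 13, 2013

Intervals are 4, 5, 6, 7, 8, 9 days — an arithmetic progression with common difference 1.
Next gap: 10 days. August 23, 2013 + 10 days = September 2, 2013.
Next gap: 11 days. September 2, 2013 + 11 days = September 13, 2013.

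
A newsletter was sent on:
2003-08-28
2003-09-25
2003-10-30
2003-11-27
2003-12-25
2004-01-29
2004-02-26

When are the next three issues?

All Thursdays; the gaps (28, 35, 28, 28, 35, 28) vary with month length.
This is the last Thursday of each month.
March 2004 ends with Thursday 2004-03-25.
Last Thursday of April 2004: 2004-04-29.
May 2004 ends with Thursday 2004-05-27.

2004-03-25, 2004-04-29, 2004-05-27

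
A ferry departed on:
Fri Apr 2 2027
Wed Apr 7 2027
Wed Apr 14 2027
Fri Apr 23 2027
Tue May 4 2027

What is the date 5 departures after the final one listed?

Gaps: 5, 7, 9, 11 days — each gap is 2 larger than the previous one.
Next gap: 13 days. Tue May 4 2027 + 13 days = Mon May 17 2027.
Next gap: 15 days. Mon May 17 2027 + 15 days = Tue Jun 1 2027.
Next gap: 17 days. Tue Jun 1 2027 + 17 days = Fri Jun 18 2027.
Next gap: 19 days. Fri Jun 18 2027 + 19 days = Wed Jul 7 2027.
Next gap: 21 days. Wed Jul 7 2027 + 21 days = Wed Jul 28 2027.

Wed Jul 28 2027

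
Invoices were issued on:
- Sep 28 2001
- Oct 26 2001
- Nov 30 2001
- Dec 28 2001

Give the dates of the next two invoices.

Jan 25 2002, Feb 22 2002

All Fridays; the gaps (28, 35, 28) vary with month length.
This is the last Friday of each month.
January 2002 ends with Friday Jan 25 2002.
February 2002 ends with Friday Feb 22 2002.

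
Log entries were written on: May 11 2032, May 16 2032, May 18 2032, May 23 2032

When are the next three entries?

Every event lands on a Tuesday or Sunday (gaps cycle 5, 2, 5).
So the schedule is: every Tuesday and Sunday.
The following Tuesday is May 25 2032.
The following Sunday is May 30 2032.
The following Tuesday is Jun 1 2032.

May 25 2032, May 30 2032, Jun 1 2032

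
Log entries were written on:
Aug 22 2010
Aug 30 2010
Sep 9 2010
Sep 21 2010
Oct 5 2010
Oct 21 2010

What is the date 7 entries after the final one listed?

Gaps: 8, 10, 12, 14, 16 days — each gap is 2 larger than the previous one.
Next gap: 18 days. Oct 21 2010 + 18 days = Nov 8 2010.
Next gap: 20 days. Nov 8 2010 + 20 days = Nov 28 2010.
Next gap: 22 days. Nov 28 2010 + 22 days = Dec 20 2010.
Next gap: 24 days. Dec 20 2010 + 24 days = Jan 13 2011.
Next gap: 26 days. Jan 13 2011 + 26 days = Feb 8 2011.
Next gap: 28 days. Feb 8 2011 + 28 days = Mar 8 2011.
Next gap: 30 days. Mar 8 2011 + 30 days = Apr 7 2011.

Apr 7 2011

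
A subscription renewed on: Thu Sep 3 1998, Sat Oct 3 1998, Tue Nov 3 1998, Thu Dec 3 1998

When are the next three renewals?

The day-of-month is always 3 (30, 31, 30 days between events).
So this recurs on the 3rd of each month.
January 1999: Sun Jan 3 1999.
Next: February 1999 → Wed Feb 3 1999.
Next: March 1999 → Wed Mar 3 1999.

Sun Jan 3 1999, Wed Feb 3 1999, Wed Mar 3 1999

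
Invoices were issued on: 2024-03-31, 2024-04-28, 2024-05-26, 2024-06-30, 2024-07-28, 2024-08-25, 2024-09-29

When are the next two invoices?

These are Sundays with 28, 28, 35, 28, 28, 35-day gaps.
Each is the final Sunday of its month — 2024-03-31 is past the 28th, so '4th Sunday' doesn't fit.
October 2024 ends with Sunday 2024-10-27.
Last Sunday of November 2024: 2024-11-24.

2024-10-27, 2024-11-24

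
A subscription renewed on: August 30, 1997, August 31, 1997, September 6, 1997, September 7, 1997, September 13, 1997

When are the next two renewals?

Every event lands on a Saturday or Sunday (gaps cycle 1, 6, 1, 6).
So the schedule is: every Saturday and Sunday.
The following Sunday is September 14, 1997.
The following Saturday is September 20, 1997.

September 14, 1997; September 20, 1997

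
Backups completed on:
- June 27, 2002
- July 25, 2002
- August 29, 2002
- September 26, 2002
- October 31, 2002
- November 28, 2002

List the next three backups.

December 26, 2002; January 30, 2003; February 27, 2003

All Thursdays; the gaps (28, 35, 28, 35, 28) vary with month length.
This is the last Thursday of each month.
Last Thursday of December 2002: December 26, 2002.
January 2003 ends with Thursday January 30, 2003.
Last Thursday of February 2003: February 27, 2003.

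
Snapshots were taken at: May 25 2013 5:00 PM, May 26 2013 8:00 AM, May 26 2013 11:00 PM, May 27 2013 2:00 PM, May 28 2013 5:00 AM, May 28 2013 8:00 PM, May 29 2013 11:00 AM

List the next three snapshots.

May 30 2013 2:00 AM, May 30 2013 5:00 PM, May 31 2013 8:00 AM

The interval is a steady 15 hours (15, 15, 15, 15, 15, 15).
May 29 2013 11:00 AM + 15 h = May 30 2013 2:00 AM.
May 30 2013 2:00 AM + 15 h = May 30 2013 5:00 PM.
May 30 2013 5:00 PM + 15 h = May 31 2013 8:00 AM.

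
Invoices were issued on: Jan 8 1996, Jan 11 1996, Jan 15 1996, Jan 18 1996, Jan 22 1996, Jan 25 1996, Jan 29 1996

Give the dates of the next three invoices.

Gaps: 3, 4, 3, 4, 3, 4 days — not constant, but cyclic with period 2.
The events fall on every Monday and Thursday.
Next Thursday: Feb 1 1996.
The following Monday is Feb 5 1996.
The following Thursday is Feb 8 1996.

Feb 1 1996, Feb 5 1996, Feb 8 1996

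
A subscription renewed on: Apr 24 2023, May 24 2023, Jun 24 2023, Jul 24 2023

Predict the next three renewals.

Aug 24 2023, Sep 24 2023, Oct 24 2023

The day-of-month is always 24 (30, 31, 30 days between events).
So this recurs on the 24th of each month.
August 2023: Aug 24 2023.
September 2023: Sep 24 2023.
Next: October 2023 → Oct 24 2023.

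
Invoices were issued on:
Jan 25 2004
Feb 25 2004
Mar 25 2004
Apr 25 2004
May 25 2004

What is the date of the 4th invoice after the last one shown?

Sep 25 2004

Gaps: 31, 29, 31, 30 days — not constant. Every event is on the 25th of the month.
Pattern: the 25th of each month.
June 2004: Jun 25 2004.
July 2004: Jul 25 2004.
August 2004: Aug 25 2004.
Next: September 2004 → Sep 25 2004.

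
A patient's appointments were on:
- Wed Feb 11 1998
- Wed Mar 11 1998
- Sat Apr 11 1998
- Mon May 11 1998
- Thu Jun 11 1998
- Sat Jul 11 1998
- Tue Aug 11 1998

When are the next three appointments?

Fri Sep 11 1998, Sun Oct 11 1998, Wed Nov 11 1998

The day-of-month is always 11 (28, 31, 30, 31, 30, 31 days between events).
So this recurs on the 11th of each month.
September 1998: Fri Sep 11 1998.
October 1998: Sun Oct 11 1998.
Next: November 1998 → Wed Nov 11 1998.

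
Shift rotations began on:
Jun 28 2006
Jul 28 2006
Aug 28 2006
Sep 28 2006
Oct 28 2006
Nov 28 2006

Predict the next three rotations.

Dec 28 2006, Jan 28 2007, Feb 28 2007

Each date is the 28th; the gaps (30, 31, 31, 30, 31) track the month lengths.
The rule is the 28th of each month.
December 2006: Dec 28 2006.
January 2007: Jan 28 2007.
Next: February 2007 → Feb 28 2007.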